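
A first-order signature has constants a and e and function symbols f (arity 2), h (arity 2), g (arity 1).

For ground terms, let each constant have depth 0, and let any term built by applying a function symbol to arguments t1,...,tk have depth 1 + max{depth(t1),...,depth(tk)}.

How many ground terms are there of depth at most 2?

302

Write N_k for the number of ground terms of depth ≤ k. A term of depth ≤ k is either a constant or a function symbol applied to arguments of depth ≤ k−1, so N_k = 2 + N_{k-1}^2 + N_{k-1}^2 + N_{k-1}.
N_0 = 2
N_1 = 2 + 2^2 + 2^2 + 2 = 12
N_2 = 2 + 12^2 + 12^2 + 12 = 302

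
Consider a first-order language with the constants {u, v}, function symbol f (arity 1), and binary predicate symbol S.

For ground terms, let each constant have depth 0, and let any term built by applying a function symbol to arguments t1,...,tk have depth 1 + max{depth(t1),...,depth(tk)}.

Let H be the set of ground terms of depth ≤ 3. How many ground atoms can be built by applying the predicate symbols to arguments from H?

64

First count ground terms of depth ≤ 3.
Let N_k = |{terms of depth ≤ k}|. Then N_0 = 2 and N_k = 2 + N_{k-1} for k ≥ 1 (one summand per function symbol, arity giving the exponent).
N_0 = 2
N_1 = 2 + 2 = 4
N_2 = 2 + 4 = 6
N_3 = 2 + 6 = 8
Explicitly: u, v, f(u), f(v), f(f(u)), f(f(v)), f(f(f(u))), f(f(f(v))).
So |H| = 8.
For each predicate symbol, the number of ground atoms is |H| raised to its arity; summing:
  S: 8^2 = 64
Total ground atoms: 64.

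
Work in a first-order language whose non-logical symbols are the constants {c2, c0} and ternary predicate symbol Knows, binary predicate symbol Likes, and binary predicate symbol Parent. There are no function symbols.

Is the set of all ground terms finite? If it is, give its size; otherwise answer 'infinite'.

There are no function symbols, so every ground term is one of the 2 constants.
The Herbrand universe is {c2, c0}, which is finite with 2 elements.

2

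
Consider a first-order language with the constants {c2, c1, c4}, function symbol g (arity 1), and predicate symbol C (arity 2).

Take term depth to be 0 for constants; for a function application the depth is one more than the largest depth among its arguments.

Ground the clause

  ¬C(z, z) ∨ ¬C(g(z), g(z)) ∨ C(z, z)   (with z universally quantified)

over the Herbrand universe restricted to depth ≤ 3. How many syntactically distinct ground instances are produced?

Ground terms of depth ≤ 3:
  Let N_k = |{terms of depth ≤ k}|. Then N_0 = 3 and N_k = 3 + N_{k-1} for k ≥ 1 (one summand per function symbol, arity giving the exponent).
  N_0 = 3
  N_1 = 3 + 3 = 6
  N_2 = 3 + 6 = 9
  N_3 = 3 + 9 = 12
  Explicitly: c2, c1, c4, g(c2), g(c1), g(c4), g(g(c2)), g(g(c1)), g(g(c4)), g(g(g(c2))), g(g(g(c1))), g(g(g(c4))).
So there are 12 ground terms available for substitution.
The body mentions the single quantified variable z; since ground terms form a free algebra, no two substitutions collapse to the same formula.
Number of ground instances = 12.

12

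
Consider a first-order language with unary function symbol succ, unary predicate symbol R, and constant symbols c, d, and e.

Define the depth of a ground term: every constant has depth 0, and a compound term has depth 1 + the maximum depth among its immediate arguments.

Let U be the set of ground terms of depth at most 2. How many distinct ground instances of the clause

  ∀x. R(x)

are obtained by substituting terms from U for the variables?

9

Ground terms of depth ≤ 2:
  Count level by level. With function symbols succ/1, the terms of depth ≤ k are the 3 constants together with each function applied to depth-≤(k−1) tuples, so N_k = 3 + N_{k-1}.
  N_0 = 3
  N_1 = 3 + 3 = 6
  N_2 = 3 + 6 = 9
  Explicitly: c, d, e, succ(c), succ(d), succ(e), succ(succ(c)), succ(succ(d)), succ(succ(e)).
So there are 9 ground terms available for substitution.
The clause has 1 distinct variable (x), which appears in the body. In the free term algebra distinct substitutions yield syntactically distinct ground instances.
Number of ground instances = 9.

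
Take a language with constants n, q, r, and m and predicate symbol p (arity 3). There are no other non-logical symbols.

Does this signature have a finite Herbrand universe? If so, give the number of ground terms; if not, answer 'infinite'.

4

There are no function symbols, so every ground term is one of the 4 constants.
The Herbrand universe is {n, q, r, m}, which is finite with 4 elements.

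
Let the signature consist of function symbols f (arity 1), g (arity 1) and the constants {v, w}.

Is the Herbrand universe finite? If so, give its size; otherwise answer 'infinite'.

The signature has at least one function symbol (f, arity 1) and at least one constant (v).
Iterating f gives infinitely many distinct ground terms: v, f(v), f(f(v)), ...
So the Herbrand universe is infinite.

infinite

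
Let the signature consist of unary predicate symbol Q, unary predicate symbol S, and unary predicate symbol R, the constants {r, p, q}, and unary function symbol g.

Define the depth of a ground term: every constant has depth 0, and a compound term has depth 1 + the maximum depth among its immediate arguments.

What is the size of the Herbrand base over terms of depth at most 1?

First count ground terms of depth ≤ 1.
Count level by level. With function symbols g/1, the terms of depth ≤ k are the 3 constants together with each function applied to depth-≤(k−1) tuples, so N_k = 3 + N_{k-1}.
N_0 = 3
N_1 = 3 + 3 = 6
Explicitly: r, p, q, g(r), g(p), g(q).
So |H| = 6.
Each predicate of arity r yields |H|^r ground atoms (one per choice of an r-tuple from H):
  Q: 6;  S: 6;  R: 6
Total ground atoms: 6 + 6 + 6 = 18.

18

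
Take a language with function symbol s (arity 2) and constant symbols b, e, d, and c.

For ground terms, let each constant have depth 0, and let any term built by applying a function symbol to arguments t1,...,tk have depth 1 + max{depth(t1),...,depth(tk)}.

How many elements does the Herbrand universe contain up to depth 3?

163220

Write N_k for the number of ground terms of depth ≤ k. A term of depth ≤ k is either a constant or a function symbol applied to arguments of depth ≤ k−1, so N_k = 4 + N_{k-1}^2.
N_0 = 4
N_1 = 4 + 4^2 = 20
N_2 = 4 + 20^2 = 404
N_3 = 4 + 404^2 = 163220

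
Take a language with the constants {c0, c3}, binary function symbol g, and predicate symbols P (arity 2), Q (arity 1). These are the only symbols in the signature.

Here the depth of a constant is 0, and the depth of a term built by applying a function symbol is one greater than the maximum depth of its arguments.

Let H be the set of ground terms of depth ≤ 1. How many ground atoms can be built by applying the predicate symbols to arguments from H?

First count ground terms of depth ≤ 1.
Let N_k = |{terms of depth ≤ k}|. Then N_0 = 2 and N_k = 2 + N_{k-1}^2 for k ≥ 1 (one summand per function symbol, arity giving the exponent).
N_0 = 2
N_1 = 2 + 2^2 = 6
So |H| = 6.
Each predicate of arity r yields |H|^r ground atoms (one per choice of an r-tuple from H):
  P: 6^2 = 36;  Q: 6
Total ground atoms: 36 + 6 = 42.

42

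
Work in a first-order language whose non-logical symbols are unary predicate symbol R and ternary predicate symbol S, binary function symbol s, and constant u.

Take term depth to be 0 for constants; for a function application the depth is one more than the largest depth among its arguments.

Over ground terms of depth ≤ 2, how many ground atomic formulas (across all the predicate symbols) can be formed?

First count ground terms of depth ≤ 2.
Write N_k for the number of ground terms of depth ≤ k. A term of depth ≤ k is either a constant or a function symbol applied to arguments of depth ≤ k−1, so N_k = 1 + N_{k-1}^2.
N_0 = 1
N_1 = 1 + 1^2 = 2
N_2 = 1 + 2^2 = 5
Explicitly: u, s(u, u), s(u, s(u, u)), s(s(u, u), u), s(s(u, u), s(u, u)).
So |H| = 5.
Ground atoms are formed by filling each argument slot of a predicate with a term from H, so an r-ary predicate gives |H|^r atoms:
  R: 5;  S: 5^3 = 125
Total ground atoms: 5 + 125 = 130.

130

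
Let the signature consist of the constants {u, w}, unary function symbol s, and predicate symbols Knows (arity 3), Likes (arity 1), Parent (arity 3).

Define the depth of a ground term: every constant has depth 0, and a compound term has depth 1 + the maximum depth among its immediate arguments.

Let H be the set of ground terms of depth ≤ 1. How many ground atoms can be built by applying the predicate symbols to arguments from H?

132

First count ground terms of depth ≤ 1.
If N_k denotes the number of depth-≤k ground terms, the 2 constants give N_0 = 2, and each function symbol of arity r contributes N_{k-1}^r new terms at level k: N_k = 2 + N_{k-1}.
N_0 = 2
N_1 = 2 + 2 = 4
Explicitly: u, w, s(u), s(w).
So |H| = 4.
A ground atom is a predicate applied to a tuple of terms from H, so the count is the sum over predicates of |H|^arity:
  Knows: 4^3 = 64;  Likes: 4;  Parent: 4^3 = 64
Total ground atoms: 64 + 4 + 64 = 132.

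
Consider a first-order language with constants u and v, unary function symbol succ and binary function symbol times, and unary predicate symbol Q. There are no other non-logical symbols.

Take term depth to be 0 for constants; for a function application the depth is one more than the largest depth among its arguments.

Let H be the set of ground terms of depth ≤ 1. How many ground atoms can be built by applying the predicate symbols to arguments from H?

First count ground terms of depth ≤ 1.
Let N_k count ground terms of depth at most k. Each non-constant term of depth ≤ k is some function symbol applied to depth-≤(k−1) arguments, giving N_k = 2 + N_{k-1} + N_{k-1}^2.
N_0 = 2
N_1 = 2 + 2 + 2^2 = 8
Explicitly: u, v, succ(u), succ(v), times(u, u), times(u, v), times(v, u), times(v, v).
So |H| = 8.
Each predicate of arity r yields |H|^r ground atoms (one per choice of an r-tuple from H):
  Q: 8
Total ground atoms: 8.

8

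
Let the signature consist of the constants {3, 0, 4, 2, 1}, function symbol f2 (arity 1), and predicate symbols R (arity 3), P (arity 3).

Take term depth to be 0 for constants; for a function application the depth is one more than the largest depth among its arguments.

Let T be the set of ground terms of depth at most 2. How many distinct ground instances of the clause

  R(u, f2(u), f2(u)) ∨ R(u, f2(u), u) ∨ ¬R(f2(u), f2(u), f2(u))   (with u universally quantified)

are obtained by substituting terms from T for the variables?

Ground terms of depth ≤ 2:
  Count level by level. With function symbols f2/1, the terms of depth ≤ k are the 5 constants together with each function applied to depth-≤(k−1) tuples, so N_k = 5 + N_{k-1}.
  N_0 = 5
  N_1 = 5 + 5 = 10
  N_2 = 5 + 10 = 15
So there are 15 ground terms available for substitution.
There is 1 variable to instantiate (u),  occurring in at least one literal, so different choices give different ground instances.
Number of ground instances = 15.

15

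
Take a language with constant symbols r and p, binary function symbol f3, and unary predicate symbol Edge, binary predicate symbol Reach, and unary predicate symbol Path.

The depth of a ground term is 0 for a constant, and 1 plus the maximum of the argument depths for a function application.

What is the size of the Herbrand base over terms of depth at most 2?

1520

First count ground terms of depth ≤ 2.
Write N_k for the number of ground terms of depth ≤ k. A term of depth ≤ k is either a constant or a function symbol applied to arguments of depth ≤ k−1, so N_k = 2 + N_{k-1}^2.
N_0 = 2
N_1 = 2 + 2^2 = 6
N_2 = 2 + 6^2 = 38
So |H| = 38.
Ground atoms are formed by filling each argument slot of a predicate with a term from H, so an r-ary predicate gives |H|^r atoms:
  Edge: 38;  Reach: 38^2 = 1444;  Path: 38
Total ground atoms: 38 + 1444 + 38 = 1520.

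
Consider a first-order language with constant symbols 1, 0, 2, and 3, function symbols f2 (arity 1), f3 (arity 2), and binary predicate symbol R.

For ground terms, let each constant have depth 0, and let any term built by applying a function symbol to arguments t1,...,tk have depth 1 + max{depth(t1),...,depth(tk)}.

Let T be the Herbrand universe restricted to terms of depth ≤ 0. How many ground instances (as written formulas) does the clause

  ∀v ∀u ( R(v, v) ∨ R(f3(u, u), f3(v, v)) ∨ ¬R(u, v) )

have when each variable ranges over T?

Ground terms of depth ≤ 0:
  Let N_k = |{terms of depth ≤ k}|. Then N_0 = 4 and N_k = 4 + N_{k-1} + N_{k-1}^2 for k ≥ 1 (one summand per function symbol, arity giving the exponent).
  N_0 = 4
  Explicitly: 1, 0, 2, 3.
So there are 4 ground terms available for substitution.
There are 2 variables to instantiate (v, u), each occurring in at least one literal, so different choices give different ground instances.
Number of ground instances = 4^2 = 16.

16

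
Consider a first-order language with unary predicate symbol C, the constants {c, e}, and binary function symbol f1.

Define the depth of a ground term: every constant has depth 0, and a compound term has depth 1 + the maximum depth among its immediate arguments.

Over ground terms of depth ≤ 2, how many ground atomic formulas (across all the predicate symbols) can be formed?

First count ground terms of depth ≤ 2.
If N_k denotes the number of depth-≤k ground terms, the 2 constants give N_0 = 2, and each function symbol of arity r contributes N_{k-1}^r new terms at level k: N_k = 2 + N_{k-1}^2.
N_0 = 2
N_1 = 2 + 2^2 = 6
N_2 = 2 + 6^2 = 38
So |H| = 38.
Each predicate of arity r yields |H|^r ground atoms (one per choice of an r-tuple from H):
  C: 38
Total ground atoms: 38.

38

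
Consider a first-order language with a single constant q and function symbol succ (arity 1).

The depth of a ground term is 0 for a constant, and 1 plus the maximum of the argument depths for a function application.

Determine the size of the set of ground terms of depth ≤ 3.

Let N_k = |{terms of depth ≤ k}|. Then N_0 = 1 and N_k = 1 + N_{k-1} for k ≥ 1 (one summand per function symbol, arity giving the exponent).
N_0 = 1
N_1 = 1 + 1 = 2
N_2 = 1 + 2 = 3
N_3 = 1 + 3 = 4
Explicitly: q, succ(q), succ(succ(q)), succ(succ(succ(q))).

4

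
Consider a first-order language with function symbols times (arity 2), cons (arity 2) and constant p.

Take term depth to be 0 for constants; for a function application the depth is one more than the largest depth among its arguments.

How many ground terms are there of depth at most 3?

Let N_k = |{terms of depth ≤ k}|. Then N_0 = 1 and N_k = 1 + N_{k-1}^2 + N_{k-1}^2 for k ≥ 1 (one summand per function symbol, arity giving the exponent).
N_0 = 1
N_1 = 1 + 1^2 + 1^2 = 3
N_2 = 1 + 3^2 + 3^2 = 19
N_3 = 1 + 19^2 + 19^2 = 723

723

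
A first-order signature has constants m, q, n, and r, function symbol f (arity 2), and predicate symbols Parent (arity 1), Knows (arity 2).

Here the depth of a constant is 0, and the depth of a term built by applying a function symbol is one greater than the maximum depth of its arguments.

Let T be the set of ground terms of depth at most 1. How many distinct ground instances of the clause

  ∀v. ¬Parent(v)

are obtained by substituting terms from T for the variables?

Ground terms of depth ≤ 1:
  Write N_k for the number of ground terms of depth ≤ k. A term of depth ≤ k is either a constant or a function symbol applied to arguments of depth ≤ k−1, so N_k = 4 + N_{k-1}^2.
  N_0 = 4
  N_1 = 4 + 4^2 = 20
So there are 20 ground terms available for substitution.
The body mentions the single quantified variable v; since ground terms form a free algebra, no two substitutions collapse to the same formula.
Number of ground instances = 20.

20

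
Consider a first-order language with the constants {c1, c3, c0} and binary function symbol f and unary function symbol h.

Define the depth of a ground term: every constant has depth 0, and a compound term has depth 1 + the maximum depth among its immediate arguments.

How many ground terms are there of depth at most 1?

15

If N_k denotes the number of depth-≤k ground terms, the 3 constants give N_0 = 3, and each function symbol of arity r contributes N_{k-1}^r new terms at level k: N_k = 3 + N_{k-1}^2 + N_{k-1}.
N_0 = 3
N_1 = 3 + 3^2 + 3 = 15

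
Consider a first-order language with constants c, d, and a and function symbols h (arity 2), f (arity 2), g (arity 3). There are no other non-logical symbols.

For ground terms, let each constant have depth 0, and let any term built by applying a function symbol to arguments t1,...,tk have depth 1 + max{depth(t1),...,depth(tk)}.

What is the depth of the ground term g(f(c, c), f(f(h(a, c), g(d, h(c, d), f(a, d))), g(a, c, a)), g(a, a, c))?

depth(f(c, c)) = 1 + max(0, 0) = 1
depth(h(a, c)) = 1 + max(0, 0) = 1
depth(h(c, d)) = 1 + max(0, 0) = 1
depth(f(a, d)) = 1 + max(0, 0) = 1
depth(g(d, h(c, d), f(a, d))) = 1 + max(0, 1, 1) = 2
depth(f(h(a, c), g(d, h(c, d), f(a, d)))) = 1 + max(1, 2) = 3
depth(g(a, c, a)) = 1 + max(0, 0, 0) = 1
depth(f(f(h(a, c), g(d, h(c, d), f(a, d))), g(a, c, a))) = 1 + max(3, 1) = 4
depth(g(a, a, c)) = 1 + max(0, 0, 0) = 1
depth(g(f(c, c), f(f(h(a, c), g(d, h(c, d), f(a, d))), g(a, c, a)), g(a, a, c))) = 1 + max(1, 4, 1) = 5

5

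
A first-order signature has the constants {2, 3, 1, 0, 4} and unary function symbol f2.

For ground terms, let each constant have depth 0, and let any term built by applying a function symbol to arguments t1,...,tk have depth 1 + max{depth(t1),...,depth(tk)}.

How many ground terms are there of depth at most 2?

If N_k denotes the number of depth-≤k ground terms, the 5 constants give N_0 = 5, and each function symbol of arity r contributes N_{k-1}^r new terms at level k: N_k = 5 + N_{k-1}.
N_0 = 5
N_1 = 5 + 5 = 10
N_2 = 5 + 10 = 15

15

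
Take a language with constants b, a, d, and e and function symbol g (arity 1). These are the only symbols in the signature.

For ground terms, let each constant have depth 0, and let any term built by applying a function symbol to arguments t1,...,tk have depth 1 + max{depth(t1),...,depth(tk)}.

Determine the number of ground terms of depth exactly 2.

4

Count level by level. With function symbols g/1, the terms of depth ≤ k are the 4 constants together with each function applied to depth-≤(k−1) tuples, so N_k = 4 + N_{k-1}.
N_0 = 4
N_1 = 4 + 4 = 8
N_2 = 4 + 8 = 12
Terms of depth exactly 2: N_2 − N_1 = 12 − 8 = 4.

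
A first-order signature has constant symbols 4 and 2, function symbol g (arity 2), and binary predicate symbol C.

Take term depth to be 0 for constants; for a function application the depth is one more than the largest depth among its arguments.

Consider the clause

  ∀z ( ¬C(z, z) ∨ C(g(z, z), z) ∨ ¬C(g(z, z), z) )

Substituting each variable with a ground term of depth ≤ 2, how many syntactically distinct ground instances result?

38

Ground terms of depth ≤ 2:
  Write N_k for the number of ground terms of depth ≤ k. A term of depth ≤ k is either a constant or a function symbol applied to arguments of depth ≤ k−1, so N_k = 2 + N_{k-1}^2.
  N_0 = 2
  N_1 = 2 + 2^2 = 6
  N_2 = 2 + 6^2 = 38
So there are 38 ground terms available for substitution.
The variable z ranges independently over the available ground terms, and distinct assignments produce distinct instances.
Number of ground instances = 38.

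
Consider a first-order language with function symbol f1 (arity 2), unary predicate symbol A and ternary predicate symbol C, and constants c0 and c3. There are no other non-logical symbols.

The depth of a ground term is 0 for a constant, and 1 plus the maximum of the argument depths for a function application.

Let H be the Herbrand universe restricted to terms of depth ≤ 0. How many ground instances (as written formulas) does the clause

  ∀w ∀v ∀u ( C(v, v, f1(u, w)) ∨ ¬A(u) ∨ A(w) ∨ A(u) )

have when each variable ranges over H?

Ground terms of depth ≤ 0:
  Count level by level. With function symbols f1/2, the terms of depth ≤ k are the 2 constants together with each function applied to depth-≤(k−1) tuples, so N_k = 2 + N_{k-1}^2.
  N_0 = 2
  Explicitly: c0, c3.
So there are 2 ground terms available for substitution.
Each of w, v, u ranges independently over the available ground terms, and distinct assignments produce distinct instances.
Number of ground instances = 2^3 = 8.

8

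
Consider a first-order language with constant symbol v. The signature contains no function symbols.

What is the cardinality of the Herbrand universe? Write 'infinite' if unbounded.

There are no function symbols, so the only ground term is the single constant.
The Herbrand universe is {v}, finite with 1 element.

1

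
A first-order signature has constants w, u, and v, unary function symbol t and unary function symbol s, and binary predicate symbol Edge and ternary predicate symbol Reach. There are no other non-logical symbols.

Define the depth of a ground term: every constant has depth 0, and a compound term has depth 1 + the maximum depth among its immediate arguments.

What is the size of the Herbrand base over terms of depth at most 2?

First count ground terms of depth ≤ 2.
If N_k denotes the number of depth-≤k ground terms, the 3 constants give N_0 = 3, and each function symbol of arity r contributes N_{k-1}^r new terms at level k: N_k = 3 + N_{k-1} + N_{k-1}.
N_0 = 3
N_1 = 3 + 3 + 3 = 9
N_2 = 3 + 9 + 9 = 21
So |H| = 21.
A ground atom is a predicate applied to a tuple of terms from H, so the count is the sum over predicates of |H|^arity:
  Edge: 21^2 = 441;  Reach: 21^3 = 9261
Total ground atoms: 441 + 9261 = 9702.

9702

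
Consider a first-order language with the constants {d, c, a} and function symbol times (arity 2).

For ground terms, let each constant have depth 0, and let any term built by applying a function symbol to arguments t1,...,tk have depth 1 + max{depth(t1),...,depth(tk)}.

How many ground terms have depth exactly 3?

21465

Write N_k for the number of ground terms of depth ≤ k. A term of depth ≤ k is either a constant or a function symbol applied to arguments of depth ≤ k−1, so N_k = 3 + N_{k-1}^2.
N_0 = 3
N_1 = 3 + 3^2 = 12
N_2 = 3 + 12^2 = 147
N_3 = 3 + 147^2 = 21612
Terms of depth exactly 3: N_3 − N_2 = 21612 − 147 = 21465.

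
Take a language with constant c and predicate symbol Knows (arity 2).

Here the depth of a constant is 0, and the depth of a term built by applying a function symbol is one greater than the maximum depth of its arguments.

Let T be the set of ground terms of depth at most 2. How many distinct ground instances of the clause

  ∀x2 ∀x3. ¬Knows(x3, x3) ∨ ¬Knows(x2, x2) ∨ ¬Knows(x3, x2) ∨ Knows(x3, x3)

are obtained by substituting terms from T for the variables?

Ground terms of depth ≤ 2:
  With no function symbols every ground term is a constant, so there is exactly 1 ground term at every depth bound.
  N_0 = 1
  N_1 = 1
  N_2 = 1
  Explicitly: c.
So there is exactly 1 ground term available for substitution.
The body mentions every one of the 2 quantified variables; since ground terms form a free algebra, no two substitutions collapse to the same formula.
Number of ground instances = 1^2 = 1.

1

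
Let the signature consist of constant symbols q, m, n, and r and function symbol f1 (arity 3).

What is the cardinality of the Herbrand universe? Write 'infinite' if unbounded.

The signature has at least one function symbol (f1, arity 3) and at least one constant (q).
Iterating f1 gives infinitely many distinct ground terms: q, f1(q, q, q), f1(f1(q, q, q), f1(q, q, q), f1(q, q, q)), ...
So the Herbrand universe is infinite.

infinite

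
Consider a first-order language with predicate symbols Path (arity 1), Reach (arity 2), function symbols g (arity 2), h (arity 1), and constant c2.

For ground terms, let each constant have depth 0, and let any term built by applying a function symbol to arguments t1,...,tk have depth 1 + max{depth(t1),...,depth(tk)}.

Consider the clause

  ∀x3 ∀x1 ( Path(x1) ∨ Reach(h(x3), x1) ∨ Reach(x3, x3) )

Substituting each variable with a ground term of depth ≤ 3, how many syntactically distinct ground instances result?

Ground terms of depth ≤ 3:
  Let N_k count ground terms of depth at most k. Each non-constant term of depth ≤ k is some function symbol applied to depth-≤(k−1) arguments, giving N_k = 1 + N_{k-1}^2 + N_{k-1}.
  N_0 = 1
  N_1 = 1 + 1^2 + 1 = 3
  N_2 = 1 + 3^2 + 3 = 13
  N_3 = 1 + 13^2 + 13 = 183
So there are 183 ground terms available for substitution.
There are 2 variables to instantiate (x3, x1), each occurring in at least one literal, so different choices give different ground instances.
Number of ground instances = 183^2 = 33489.

33489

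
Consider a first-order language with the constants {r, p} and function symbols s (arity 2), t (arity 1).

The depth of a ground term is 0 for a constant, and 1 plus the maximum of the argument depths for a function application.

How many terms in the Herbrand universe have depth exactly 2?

66

Write N_k for the number of ground terms of depth ≤ k. A term of depth ≤ k is either a constant or a function symbol applied to arguments of depth ≤ k−1, so N_k = 2 + N_{k-1}^2 + N_{k-1}.
N_0 = 2
N_1 = 2 + 2^2 + 2 = 8
N_2 = 2 + 8^2 + 8 = 74
Terms of depth exactly 2: N_2 − N_1 = 74 − 8 = 66.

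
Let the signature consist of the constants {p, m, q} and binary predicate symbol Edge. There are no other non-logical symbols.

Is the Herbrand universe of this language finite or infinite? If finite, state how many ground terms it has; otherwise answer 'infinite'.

3

There are no function symbols, so every ground term is one of the 3 constants.
The Herbrand universe is {p, m, q}, which is finite with 3 elements.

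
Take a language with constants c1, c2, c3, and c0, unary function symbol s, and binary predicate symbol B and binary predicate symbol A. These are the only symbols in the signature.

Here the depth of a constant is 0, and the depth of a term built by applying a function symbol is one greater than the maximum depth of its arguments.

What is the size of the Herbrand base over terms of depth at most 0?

32

First count ground terms of depth ≤ 0.
If N_k denotes the number of depth-≤k ground terms, the 4 constants give N_0 = 4, and each function symbol of arity r contributes N_{k-1}^r new terms at level k: N_k = 4 + N_{k-1}.
N_0 = 4
Explicitly: c1, c2, c3, c0.
So |H| = 4.
For each predicate symbol, the number of ground atoms is |H| raised to its arity; summing:
  B: 4^2 = 16;  A: 4^2 = 16
Total ground atoms: 16 + 16 = 32.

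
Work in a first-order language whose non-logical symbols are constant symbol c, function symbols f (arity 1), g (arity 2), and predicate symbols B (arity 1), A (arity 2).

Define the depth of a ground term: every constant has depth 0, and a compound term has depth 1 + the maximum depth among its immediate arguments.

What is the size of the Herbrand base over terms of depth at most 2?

182

First count ground terms of depth ≤ 2.
Write N_k for the number of ground terms of depth ≤ k. A term of depth ≤ k is either a constant or a function symbol applied to arguments of depth ≤ k−1, so N_k = 1 + N_{k-1} + N_{k-1}^2.
N_0 = 1
N_1 = 1 + 1 + 1^2 = 3
N_2 = 1 + 3 + 3^2 = 13
So |H| = 13.
Each predicate of arity r yields |H|^r ground atoms (one per choice of an r-tuple from H):
  B: 13;  A: 13^2 = 169
Total ground atoms: 13 + 169 = 182.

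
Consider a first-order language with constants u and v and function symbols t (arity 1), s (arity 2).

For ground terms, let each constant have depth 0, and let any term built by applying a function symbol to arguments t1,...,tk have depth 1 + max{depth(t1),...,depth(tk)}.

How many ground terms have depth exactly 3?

Let N_k count ground terms of depth at most k. Each non-constant term of depth ≤ k is some function symbol applied to depth-≤(k−1) arguments, giving N_k = 2 + N_{k-1} + N_{k-1}^2.
N_0 = 2
N_1 = 2 + 2 + 2^2 = 8
N_2 = 2 + 8 + 8^2 = 74
N_3 = 2 + 74 + 74^2 = 5552
Terms of depth exactly 3: N_3 − N_2 = 5552 − 74 = 5478.

5478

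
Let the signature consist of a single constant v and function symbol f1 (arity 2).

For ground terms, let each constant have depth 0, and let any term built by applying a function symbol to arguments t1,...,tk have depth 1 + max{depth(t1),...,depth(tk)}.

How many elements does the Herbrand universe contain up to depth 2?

Write N_k for the number of ground terms of depth ≤ k. A term of depth ≤ k is either a constant or a function symbol applied to arguments of depth ≤ k−1, so N_k = 1 + N_{k-1}^2.
N_0 = 1
N_1 = 1 + 1^2 = 2
N_2 = 1 + 2^2 = 5
Explicitly: v, f1(v, v), f1(v, f1(v, v)), f1(f1(v, v), v), f1(f1(v, v), f1(v, v)).

5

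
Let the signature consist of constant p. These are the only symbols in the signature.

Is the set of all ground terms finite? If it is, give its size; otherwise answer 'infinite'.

1

There are no function symbols, so the only ground term is the single constant.
The Herbrand universe is {p}, finite with 1 element.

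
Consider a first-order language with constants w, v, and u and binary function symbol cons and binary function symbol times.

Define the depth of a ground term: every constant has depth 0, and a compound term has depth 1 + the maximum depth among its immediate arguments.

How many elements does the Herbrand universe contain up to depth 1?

21

If N_k denotes the number of depth-≤k ground terms, the 3 constants give N_0 = 3, and each function symbol of arity r contributes N_{k-1}^r new terms at level k: N_k = 3 + N_{k-1}^2 + N_{k-1}^2.
N_0 = 3
N_1 = 3 + 3^2 + 3^2 = 21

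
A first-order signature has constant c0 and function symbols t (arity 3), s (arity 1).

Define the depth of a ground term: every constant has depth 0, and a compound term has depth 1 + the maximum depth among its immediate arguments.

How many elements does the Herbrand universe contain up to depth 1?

3

Write N_k for the number of ground terms of depth ≤ k. A term of depth ≤ k is either a constant or a function symbol applied to arguments of depth ≤ k−1, so N_k = 1 + N_{k-1}^3 + N_{k-1}.
N_0 = 1
N_1 = 1 + 1^3 + 1 = 3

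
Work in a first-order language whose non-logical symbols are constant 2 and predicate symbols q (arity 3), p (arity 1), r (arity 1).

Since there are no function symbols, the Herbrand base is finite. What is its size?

3

With no function symbols, the Herbrand universe is just the 1 constant.
Ground atoms per predicate: q: 1^3 = 1, p: 1, r: 1.
Herbrand base size = 1 + 1 + 1 = 3.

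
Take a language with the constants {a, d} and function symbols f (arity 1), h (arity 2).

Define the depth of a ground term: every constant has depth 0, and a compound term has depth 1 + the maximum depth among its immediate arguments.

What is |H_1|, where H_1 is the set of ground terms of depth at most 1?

8

Let N_k count ground terms of depth at most k. Each non-constant term of depth ≤ k is some function symbol applied to depth-≤(k−1) arguments, giving N_k = 2 + N_{k-1} + N_{k-1}^2.
N_0 = 2
N_1 = 2 + 2 + 2^2 = 8
Explicitly: a, d, f(a), f(d), h(a, a), h(a, d), h(d, a), h(d, d).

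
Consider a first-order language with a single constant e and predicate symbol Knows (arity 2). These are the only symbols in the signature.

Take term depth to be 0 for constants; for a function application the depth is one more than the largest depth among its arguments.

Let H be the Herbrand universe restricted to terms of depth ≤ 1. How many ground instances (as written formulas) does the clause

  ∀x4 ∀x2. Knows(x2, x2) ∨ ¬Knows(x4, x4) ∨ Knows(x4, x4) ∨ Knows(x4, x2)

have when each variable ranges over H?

1

Ground terms of depth ≤ 1:
  With no function symbols every ground term is a constant, so there is exactly 1 ground term at every depth bound.
  N_0 = 1
  N_1 = 1
So there is exactly 1 ground term available for substitution.
There are 2 variables to instantiate (x4, x2), each occurring in at least one literal, so different choices give different ground instances.
Number of ground instances = 1^2 = 1.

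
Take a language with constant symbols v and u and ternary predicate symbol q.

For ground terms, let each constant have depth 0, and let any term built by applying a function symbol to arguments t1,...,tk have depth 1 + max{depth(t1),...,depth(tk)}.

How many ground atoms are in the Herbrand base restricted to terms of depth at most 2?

First count ground terms of depth ≤ 2.
With no function symbols every ground term is a constant, so there are exactly 2 ground terms at every depth bound.
N_0 = 2
N_1 = 2
N_2 = 2
Explicitly: v, u.
So |H| = 2.
Ground atoms are formed by filling each argument slot of a predicate with a term from H, so an r-ary predicate gives |H|^r atoms:
  q: 2^3 = 8
Total ground atoms: 8.

8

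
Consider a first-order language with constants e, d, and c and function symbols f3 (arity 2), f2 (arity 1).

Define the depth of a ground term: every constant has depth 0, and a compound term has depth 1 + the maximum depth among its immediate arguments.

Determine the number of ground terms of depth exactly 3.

59052

If N_k denotes the number of depth-≤k ground terms, the 3 constants give N_0 = 3, and each function symbol of arity r contributes N_{k-1}^r new terms at level k: N_k = 3 + N_{k-1}^2 + N_{k-1}.
N_0 = 3
N_1 = 3 + 3^2 + 3 = 15
N_2 = 3 + 15^2 + 15 = 243
N_3 = 3 + 243^2 + 243 = 59295
Terms of depth exactly 3: N_3 − N_2 = 59295 − 243 = 59052.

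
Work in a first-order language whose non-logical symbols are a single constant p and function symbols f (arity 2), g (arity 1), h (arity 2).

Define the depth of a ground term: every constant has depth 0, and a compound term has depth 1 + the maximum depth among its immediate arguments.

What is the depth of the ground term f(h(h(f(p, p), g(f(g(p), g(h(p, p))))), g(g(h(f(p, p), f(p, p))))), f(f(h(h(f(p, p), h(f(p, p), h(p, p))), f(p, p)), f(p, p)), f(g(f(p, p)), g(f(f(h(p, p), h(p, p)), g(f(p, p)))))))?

7

depth(f(p, p)) = 1 + max(0, 0) = 1
depth(g(p)) = 1 + depth(p) = 1 + 0 = 1
depth(h(p, p)) = 1 + max(0, 0) = 1
depth(g(h(p, p))) = 1 + depth(h(p, p)) = 1 + 1 = 2
depth(f(g(p), g(h(p, p)))) = 1 + max(1, 2) = 3
depth(g(f(g(p), g(h(p, p))))) = 1 + depth(f(g(p), g(h(p, p)))) = 1 + 3 = 4
depth(h(f(p, p), g(f(g(p), g(h(p, p)))))) = 1 + max(1, 4) = 5
depth(h(f(p, p), f(p, p))) = 1 + max(1, 1) = 2
depth(g(h(f(p, p), f(p, p)))) = 1 + depth(h(f(p, p), f(p, p))) = 1 + 2 = 3
depth(g(g(h(f(p, p), f(p, p))))) = 1 + depth(g(h(f(p, p), f(p, p)))) = 1 + 3 = 4
depth(h(h(f(p, p), g(f(g(p), g(h(p, p))))), g(g(h(f(p, p), f(p, p)))))) = 1 + max(5, 4) = 6
depth(h(f(p, p), h(p, p))) = 1 + max(1, 1) = 2
depth(h(f(p, p), h(f(p, p), h(p, p)))) = 1 + max(1, 2) = 3
depth(h(h(f(p, p), h(f(p, p), h(p, p))), f(p, p))) = 1 + max(3, 1) = 4
depth(f(h(h(f(p, p), h(f(p, p), h(p, p))), f(p, p)), f(p, p))) = 1 + max(4, 1) = 5
depth(g(f(p, p))) = 1 + depth(f(p, p)) = 1 + 1 = 2
depth(f(h(p, p), h(p, p))) = 1 + max(1, 1) = 2
depth(f(f(h(p, p), h(p, p)), g(f(p, p)))) = 1 + max(2, 2) = 3
depth(g(f(f(h(p, p), h(p, p)), g(f(p, p))))) = 1 + depth(f(f(h(p, p), h(p, p)), g(f(p, p)))) = 1 + 3 = 4
depth(f(g(f(p, p)), g(f(f(h(p, p), h(p, p)), g(f(p, p)))))) = 1 + max(2, 4) = 5
depth(f(f(h(h(f(p, p), h(f(p, p), h(p, p))), f(p, p)), f(p, p)), f(g(f(p, p)), g(f(f(h(p, p), h(p, p)), g(f(p, p))))))) = 1 + max(5, 5) = 6
depth(f(h(h(f(p, p), g(f(g(p), g(h(p, p))))), g(g(h(f(p, p), f(p, p))))), f(f(h(h(f(p, p), h(f(p, p), h(p, p))), f(p, p)), f(p, p)), f(g(f(p, p)), g(f(f(h(p, p), h(p, p)), g(f(p, p)))))))) = 1 + max(6, 6) = 7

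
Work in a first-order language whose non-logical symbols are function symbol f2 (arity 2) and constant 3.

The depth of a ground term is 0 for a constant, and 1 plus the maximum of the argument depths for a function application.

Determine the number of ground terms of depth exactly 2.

If N_k denotes the number of depth-≤k ground terms, the 1 constant gives N_0 = 1, and each function symbol of arity r contributes N_{k-1}^r new terms at level k: N_k = 1 + N_{k-1}^2.
N_0 = 1
N_1 = 1 + 1^2 = 2
N_2 = 1 + 2^2 = 5
Terms of depth exactly 2: N_2 − N_1 = 5 − 2 = 3.

3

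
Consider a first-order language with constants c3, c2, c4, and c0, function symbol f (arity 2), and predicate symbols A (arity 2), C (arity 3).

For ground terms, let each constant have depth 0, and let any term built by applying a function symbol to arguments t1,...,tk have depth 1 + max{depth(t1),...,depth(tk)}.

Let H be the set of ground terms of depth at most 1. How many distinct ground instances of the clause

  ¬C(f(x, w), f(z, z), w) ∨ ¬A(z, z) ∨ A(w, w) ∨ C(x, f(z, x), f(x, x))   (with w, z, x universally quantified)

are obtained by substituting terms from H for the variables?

8000

Ground terms of depth ≤ 1:
  Let N_k count ground terms of depth at most k. Each non-constant term of depth ≤ k is some function symbol applied to depth-≤(k−1) arguments, giving N_k = 4 + N_{k-1}^2.
  N_0 = 4
  N_1 = 4 + 4^2 = 20
So there are 20 ground terms available for substitution.
The body mentions every one of the 3 quantified variables; since ground terms form a free algebra, no two substitutions collapse to the same formula.
Number of ground instances = 20^3 = 8000.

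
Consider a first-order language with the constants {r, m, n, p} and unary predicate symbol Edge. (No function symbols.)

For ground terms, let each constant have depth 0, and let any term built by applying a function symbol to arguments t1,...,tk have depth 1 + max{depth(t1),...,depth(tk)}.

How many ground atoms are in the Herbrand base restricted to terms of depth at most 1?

4

First count ground terms of depth ≤ 1.
With no function symbols every ground term is a constant, so there are exactly 4 ground terms at every depth bound.
N_0 = 4
N_1 = 4
Explicitly: r, m, n, p.
So |H| = 4.
Ground atoms are formed by filling each argument slot of a predicate with a term from H, so an r-ary predicate gives |H|^r atoms:
  Edge: 4
Total ground atoms: 4.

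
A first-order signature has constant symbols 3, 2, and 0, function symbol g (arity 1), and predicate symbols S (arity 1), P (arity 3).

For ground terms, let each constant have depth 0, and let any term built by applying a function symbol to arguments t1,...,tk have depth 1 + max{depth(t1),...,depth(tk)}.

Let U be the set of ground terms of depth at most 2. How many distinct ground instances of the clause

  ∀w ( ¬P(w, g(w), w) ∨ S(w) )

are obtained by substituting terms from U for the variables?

Ground terms of depth ≤ 2:
  Let N_k = |{terms of depth ≤ k}|. Then N_0 = 3 and N_k = 3 + N_{k-1} for k ≥ 1 (one summand per function symbol, arity giving the exponent).
  N_0 = 3
  N_1 = 3 + 3 = 6
  N_2 = 3 + 6 = 9
  Explicitly: 3, 2, 0, g(3), g(2), g(0), g(g(3)), g(g(2)), g(g(0)).
So there are 9 ground terms available for substitution.
The body mentions the single quantified variable w; since ground terms form a free algebra, no two substitutions collapse to the same formula.
Number of ground instances = 9.

9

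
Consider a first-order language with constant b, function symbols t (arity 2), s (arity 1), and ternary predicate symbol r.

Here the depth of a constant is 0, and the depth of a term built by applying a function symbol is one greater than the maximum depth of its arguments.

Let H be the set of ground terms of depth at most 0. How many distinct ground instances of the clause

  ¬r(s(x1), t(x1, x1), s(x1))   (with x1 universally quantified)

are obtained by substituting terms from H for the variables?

1

Ground terms of depth ≤ 0:
  Let N_k = |{terms of depth ≤ k}|. Then N_0 = 1 and N_k = 1 + N_{k-1}^2 + N_{k-1} for k ≥ 1 (one summand per function symbol, arity giving the exponent).
  N_0 = 1
  Explicitly: b.
So there is exactly 1 ground term available for substitution.
There is 1 variable to instantiate (x1),  occurring in at least one literal, so different choices give different ground instances.
Number of ground instances = 1.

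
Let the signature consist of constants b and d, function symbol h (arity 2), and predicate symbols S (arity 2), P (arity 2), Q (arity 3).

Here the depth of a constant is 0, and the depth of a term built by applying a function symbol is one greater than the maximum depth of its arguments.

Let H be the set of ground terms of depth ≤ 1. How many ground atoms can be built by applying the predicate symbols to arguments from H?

First count ground terms of depth ≤ 1.
Write N_k for the number of ground terms of depth ≤ k. A term of depth ≤ k is either a constant or a function symbol applied to arguments of depth ≤ k−1, so N_k = 2 + N_{k-1}^2.
N_0 = 2
N_1 = 2 + 2^2 = 6
Explicitly: b, d, h(b, b), h(b, d), h(d, b), h(d, d).
So |H| = 6.
Ground atoms are formed by filling each argument slot of a predicate with a term from H, so an r-ary predicate gives |H|^r atoms:
  S: 6^2 = 36;  P: 6^2 = 36;  Q: 6^3 = 216
Total ground atoms: 36 + 36 + 216 = 288.

288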